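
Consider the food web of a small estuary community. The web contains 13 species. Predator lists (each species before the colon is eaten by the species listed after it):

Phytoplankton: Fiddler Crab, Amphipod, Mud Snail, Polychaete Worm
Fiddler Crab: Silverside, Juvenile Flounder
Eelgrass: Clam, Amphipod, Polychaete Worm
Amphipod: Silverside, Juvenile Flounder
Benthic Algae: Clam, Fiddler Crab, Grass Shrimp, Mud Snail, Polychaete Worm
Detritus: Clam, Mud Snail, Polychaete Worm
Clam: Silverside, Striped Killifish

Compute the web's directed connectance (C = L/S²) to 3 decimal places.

The web has S = 13 species and L = 21 feeding links.
C = L / S² = 21 / 169 = 0.1243 ≈ 0.124.

C = 0.124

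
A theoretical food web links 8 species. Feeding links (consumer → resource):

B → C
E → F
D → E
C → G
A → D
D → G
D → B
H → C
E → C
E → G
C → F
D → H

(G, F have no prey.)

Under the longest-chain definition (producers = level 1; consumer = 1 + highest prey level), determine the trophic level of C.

Trophic level 2

G is a producer → level 1.
C eats G (level 1); other prey at levels: F 1 → level 2.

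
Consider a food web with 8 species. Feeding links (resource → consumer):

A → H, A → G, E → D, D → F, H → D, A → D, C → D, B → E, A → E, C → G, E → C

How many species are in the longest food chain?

5 species

One longest chain: A → E → C → D → F.
It has 5 species and 4 links.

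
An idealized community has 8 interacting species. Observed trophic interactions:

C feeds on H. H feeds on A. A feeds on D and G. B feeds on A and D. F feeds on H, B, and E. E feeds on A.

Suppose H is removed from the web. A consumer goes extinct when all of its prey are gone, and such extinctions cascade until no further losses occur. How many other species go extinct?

Remove H.
Round 1: C (all prey gone) → extinct.
No further losses. Total secondary extinctions: 1.

1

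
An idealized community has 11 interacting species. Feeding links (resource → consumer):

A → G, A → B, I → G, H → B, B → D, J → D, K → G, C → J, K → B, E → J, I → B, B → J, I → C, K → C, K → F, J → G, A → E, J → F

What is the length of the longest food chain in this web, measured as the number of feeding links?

3 links

One longest chain: A → E → J → G.
It has 4 species and 3 links.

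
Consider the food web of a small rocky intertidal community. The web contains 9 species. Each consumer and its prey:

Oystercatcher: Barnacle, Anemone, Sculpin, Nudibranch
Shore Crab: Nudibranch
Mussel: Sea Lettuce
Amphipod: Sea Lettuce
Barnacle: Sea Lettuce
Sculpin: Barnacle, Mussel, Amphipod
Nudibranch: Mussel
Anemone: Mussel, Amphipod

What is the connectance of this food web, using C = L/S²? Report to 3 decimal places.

C = 0.173

The web has S = 9 species and L = 14 feeding links.
C = L / S² = 14 / 81 = 0.1728 ≈ 0.173.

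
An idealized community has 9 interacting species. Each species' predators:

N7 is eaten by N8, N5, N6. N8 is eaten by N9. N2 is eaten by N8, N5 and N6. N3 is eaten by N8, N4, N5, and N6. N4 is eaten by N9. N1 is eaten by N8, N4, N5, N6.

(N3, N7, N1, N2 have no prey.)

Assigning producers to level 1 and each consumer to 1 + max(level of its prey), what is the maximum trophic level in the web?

3

Producers (level 1): N3, N7, N1, N2.
N3 → N8 → N9 gives N9 level 3.
No species has a prey at level 3, so no species reaches level 4.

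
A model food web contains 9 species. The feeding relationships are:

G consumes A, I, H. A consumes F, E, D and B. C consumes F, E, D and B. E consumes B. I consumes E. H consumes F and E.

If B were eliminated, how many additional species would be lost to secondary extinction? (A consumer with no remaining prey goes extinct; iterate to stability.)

Remove B.
Round 1: E (all prey gone) → extinct.
Round 2: I (all prey gone) → extinct.
No further losses. Total secondary extinctions: 2.

2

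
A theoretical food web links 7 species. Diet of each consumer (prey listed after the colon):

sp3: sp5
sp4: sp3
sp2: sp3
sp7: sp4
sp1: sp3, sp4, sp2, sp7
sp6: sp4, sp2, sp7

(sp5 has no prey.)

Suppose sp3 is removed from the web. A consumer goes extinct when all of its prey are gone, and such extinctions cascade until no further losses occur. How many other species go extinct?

Remove sp3.
Round 1: sp4 (all prey gone), sp2 (all prey gone) → extinct.
Round 2: sp7 (all prey gone) → extinct.
Round 3: sp1 (all prey gone), sp6 (all prey gone) → extinct.
No further losses. Total secondary extinctions: 5.

5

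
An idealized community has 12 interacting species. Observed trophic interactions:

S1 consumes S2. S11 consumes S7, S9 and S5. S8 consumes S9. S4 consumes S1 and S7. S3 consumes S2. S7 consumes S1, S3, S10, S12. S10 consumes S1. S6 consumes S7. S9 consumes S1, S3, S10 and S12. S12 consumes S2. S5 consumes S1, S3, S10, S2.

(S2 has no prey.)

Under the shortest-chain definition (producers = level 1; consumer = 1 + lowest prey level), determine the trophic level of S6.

S2 is a producer → level 1.
S3 eats S2 → level 2.
S7 eats S3 → level 3.
S6 eats S7 → level 4.
No prey of S6 is below level 3, so 4 is the minimum.

Trophic level 4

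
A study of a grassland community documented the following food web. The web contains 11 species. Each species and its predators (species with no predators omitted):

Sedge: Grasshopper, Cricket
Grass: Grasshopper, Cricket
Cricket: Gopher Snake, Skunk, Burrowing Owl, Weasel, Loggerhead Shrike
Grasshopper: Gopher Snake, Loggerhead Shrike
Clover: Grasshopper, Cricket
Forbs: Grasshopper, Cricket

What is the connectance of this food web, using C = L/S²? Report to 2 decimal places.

The web has S = 11 species and L = 15 feeding links.
C = L / S² = 15 / 121 = 0.1240 ≈ 0.12.

C = 0.12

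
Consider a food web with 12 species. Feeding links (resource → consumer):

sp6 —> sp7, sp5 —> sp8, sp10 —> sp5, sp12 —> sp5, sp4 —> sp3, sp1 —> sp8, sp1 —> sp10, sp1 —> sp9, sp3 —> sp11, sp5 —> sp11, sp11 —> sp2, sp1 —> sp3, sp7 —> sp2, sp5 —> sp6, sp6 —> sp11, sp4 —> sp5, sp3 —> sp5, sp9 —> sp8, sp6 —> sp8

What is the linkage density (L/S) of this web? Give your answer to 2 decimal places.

L/S = 1.58

There are L = 19 links among S = 12 species.
L/S = 19/12 = 1.5833 ≈ 1.58.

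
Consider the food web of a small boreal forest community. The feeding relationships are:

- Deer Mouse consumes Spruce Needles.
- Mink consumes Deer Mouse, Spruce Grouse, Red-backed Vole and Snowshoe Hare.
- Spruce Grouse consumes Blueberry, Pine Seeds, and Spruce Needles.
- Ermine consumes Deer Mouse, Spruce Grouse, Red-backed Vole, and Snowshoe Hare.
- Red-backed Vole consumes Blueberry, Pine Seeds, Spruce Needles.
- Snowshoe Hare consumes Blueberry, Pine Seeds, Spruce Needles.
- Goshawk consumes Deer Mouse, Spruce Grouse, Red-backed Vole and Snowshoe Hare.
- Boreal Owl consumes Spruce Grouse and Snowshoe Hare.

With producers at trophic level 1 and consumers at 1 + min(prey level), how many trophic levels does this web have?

Producers (level 1): Blueberry, Spruce Needles, Pine Seeds.
Following each consumer down to its lowest-level prey: Blueberry → Spruce Grouse → Boreal Owl (levels 1 through 3).
All prey of Boreal Owl (Spruce Grouse 2, Snowshoe Hare 2) are at level 2 or above, so Boreal Owl is at level 1 + 2 = 3.
Every consumer has at least one prey at level 2 or below, so none exceeds level 3.

3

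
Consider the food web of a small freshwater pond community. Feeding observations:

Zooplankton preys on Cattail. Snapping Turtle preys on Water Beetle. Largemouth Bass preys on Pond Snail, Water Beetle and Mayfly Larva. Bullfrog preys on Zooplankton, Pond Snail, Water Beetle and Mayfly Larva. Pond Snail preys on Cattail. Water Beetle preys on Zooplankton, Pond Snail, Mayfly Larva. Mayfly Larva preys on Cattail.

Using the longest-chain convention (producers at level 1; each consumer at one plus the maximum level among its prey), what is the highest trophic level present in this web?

4

Producers (level 1): Cattail.
Cattail → Zooplankton → Water Beetle → Largemouth Bass gives Largemouth Bass level 4.
No species has a prey at level 4, so no species reaches level 5.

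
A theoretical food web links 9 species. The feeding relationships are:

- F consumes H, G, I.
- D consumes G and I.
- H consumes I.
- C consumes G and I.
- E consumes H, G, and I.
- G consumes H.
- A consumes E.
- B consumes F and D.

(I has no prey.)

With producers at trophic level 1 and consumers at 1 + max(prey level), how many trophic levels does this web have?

Producers (level 1): I.
I → H → G → E → A gives A level 5.
No species has a prey at level 5, so no species reaches level 6.

5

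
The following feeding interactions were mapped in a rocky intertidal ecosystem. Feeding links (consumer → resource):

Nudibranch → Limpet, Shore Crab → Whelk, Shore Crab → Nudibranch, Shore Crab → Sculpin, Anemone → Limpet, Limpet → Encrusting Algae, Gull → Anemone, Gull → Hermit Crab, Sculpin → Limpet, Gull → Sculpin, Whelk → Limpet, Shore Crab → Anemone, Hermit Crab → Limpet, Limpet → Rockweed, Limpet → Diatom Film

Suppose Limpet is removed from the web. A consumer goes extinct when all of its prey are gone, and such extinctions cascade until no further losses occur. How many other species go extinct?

7

Remove Limpet.
Round 1: Anemone (all prey gone), Nudibranch (all prey gone), Sculpin (all prey gone), Whelk (all prey gone), Hermit Crab (all prey gone) → extinct.
Round 2: Shore Crab (all prey gone), Gull (all prey gone) → extinct.
No further losses. Total secondary extinctions: 7.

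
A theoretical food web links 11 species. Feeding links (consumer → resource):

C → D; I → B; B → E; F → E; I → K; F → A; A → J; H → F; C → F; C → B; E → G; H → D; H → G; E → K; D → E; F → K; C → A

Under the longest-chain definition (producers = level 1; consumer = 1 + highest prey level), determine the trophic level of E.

Trophic level 2

G is a producer → level 1.
E eats G (level 1); other prey at levels: K 1 → level 2.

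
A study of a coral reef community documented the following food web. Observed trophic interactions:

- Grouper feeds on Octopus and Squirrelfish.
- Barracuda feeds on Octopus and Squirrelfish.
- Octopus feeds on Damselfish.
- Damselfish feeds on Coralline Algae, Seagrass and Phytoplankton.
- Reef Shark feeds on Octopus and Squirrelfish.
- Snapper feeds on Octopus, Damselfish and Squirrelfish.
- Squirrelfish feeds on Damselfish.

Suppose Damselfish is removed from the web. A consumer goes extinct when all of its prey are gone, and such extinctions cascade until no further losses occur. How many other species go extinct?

6

Remove Damselfish.
Round 1: Octopus (all prey gone), Squirrelfish (all prey gone) → extinct.
Round 2: Grouper (all prey gone), Snapper (all prey gone), Reef Shark (all prey gone), Barracuda (all prey gone) → extinct.
No further losses. Total secondary extinctions: 6.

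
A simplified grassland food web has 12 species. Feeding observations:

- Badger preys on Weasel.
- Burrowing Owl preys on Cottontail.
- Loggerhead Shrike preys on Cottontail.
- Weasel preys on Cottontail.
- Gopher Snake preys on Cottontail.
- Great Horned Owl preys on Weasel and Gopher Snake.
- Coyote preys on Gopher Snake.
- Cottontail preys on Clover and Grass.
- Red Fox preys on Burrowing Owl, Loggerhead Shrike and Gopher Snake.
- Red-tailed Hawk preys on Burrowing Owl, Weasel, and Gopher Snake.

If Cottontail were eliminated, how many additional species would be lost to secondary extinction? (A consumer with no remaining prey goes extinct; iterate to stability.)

Remove Cottontail.
Round 1: Loggerhead Shrike (all prey gone), Weasel (all prey gone), Gopher Snake (all prey gone), Burrowing Owl (all prey gone) → extinct.
Round 2: Red Fox (all prey gone), Great Horned Owl (all prey gone), Coyote (all prey gone), Badger (all prey gone), Red-tailed Hawk (all prey gone) → extinct.
No further losses. Total secondary extinctions: 9.

9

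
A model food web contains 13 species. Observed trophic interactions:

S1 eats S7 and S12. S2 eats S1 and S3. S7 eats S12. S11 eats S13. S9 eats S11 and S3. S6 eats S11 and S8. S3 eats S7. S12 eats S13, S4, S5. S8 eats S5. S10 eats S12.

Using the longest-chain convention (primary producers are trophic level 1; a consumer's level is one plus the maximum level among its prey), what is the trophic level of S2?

Trophic level 5

S13 is a producer → level 1.
S12 eats S13 (level 1); other prey at levels: S4 1, S5 1 → level 2.
S7 eats S12 → level 3.
S3 eats S7 → level 4.
S2 eats S3 (level 4); other prey at levels: S1 4 → level 5.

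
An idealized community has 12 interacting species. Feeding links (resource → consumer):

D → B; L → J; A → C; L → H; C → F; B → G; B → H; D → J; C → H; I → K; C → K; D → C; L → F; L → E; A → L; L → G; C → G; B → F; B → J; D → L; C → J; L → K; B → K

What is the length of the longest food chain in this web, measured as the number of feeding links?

One longest chain: A → C → F.
It has 3 species and 2 links.

2 links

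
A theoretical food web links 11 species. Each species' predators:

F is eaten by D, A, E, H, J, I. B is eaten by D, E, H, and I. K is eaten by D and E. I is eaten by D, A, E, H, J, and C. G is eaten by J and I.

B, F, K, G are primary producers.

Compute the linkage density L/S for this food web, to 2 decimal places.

L/S = 1.82

There are L = 20 links among S = 11 species.
L/S = 20/11 = 1.8182 ≈ 1.82.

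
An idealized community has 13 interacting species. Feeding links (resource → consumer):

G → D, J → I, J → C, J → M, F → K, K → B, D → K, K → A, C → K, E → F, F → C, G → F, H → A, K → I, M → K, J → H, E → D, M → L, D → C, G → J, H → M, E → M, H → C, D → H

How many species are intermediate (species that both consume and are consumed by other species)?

Intermediate species (has both prey and predators): J, D, F, H, M, C, K.
Count: 7.

7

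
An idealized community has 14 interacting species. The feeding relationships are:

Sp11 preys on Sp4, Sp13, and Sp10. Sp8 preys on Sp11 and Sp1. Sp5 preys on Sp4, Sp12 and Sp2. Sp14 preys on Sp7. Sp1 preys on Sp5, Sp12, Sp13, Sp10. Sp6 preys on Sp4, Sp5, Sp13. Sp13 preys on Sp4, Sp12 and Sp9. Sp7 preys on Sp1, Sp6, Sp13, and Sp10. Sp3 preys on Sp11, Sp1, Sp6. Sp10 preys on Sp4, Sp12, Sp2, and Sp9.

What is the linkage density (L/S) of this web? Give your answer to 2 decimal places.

There are L = 30 links among S = 14 species.
L/S = 30/14 = 2.1429 ≈ 2.14.

L/S = 2.14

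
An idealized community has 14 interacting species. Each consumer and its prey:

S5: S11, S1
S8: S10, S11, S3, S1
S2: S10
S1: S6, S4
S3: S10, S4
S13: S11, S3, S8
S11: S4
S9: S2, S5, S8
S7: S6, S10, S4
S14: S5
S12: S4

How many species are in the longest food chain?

One longest chain: S6 → S1 → S5 → S9.
It has 4 species and 3 links.

4 species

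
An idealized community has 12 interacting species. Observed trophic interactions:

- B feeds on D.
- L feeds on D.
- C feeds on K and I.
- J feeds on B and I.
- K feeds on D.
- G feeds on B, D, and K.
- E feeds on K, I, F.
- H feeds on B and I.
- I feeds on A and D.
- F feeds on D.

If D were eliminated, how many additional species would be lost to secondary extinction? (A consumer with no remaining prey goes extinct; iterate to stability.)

5

Remove D.
Round 1: K (all prey gone), F (all prey gone), B (all prey gone), L (all prey gone) → extinct.
Round 2: G (all prey gone) → extinct.
No further losses. Total secondary extinctions: 5.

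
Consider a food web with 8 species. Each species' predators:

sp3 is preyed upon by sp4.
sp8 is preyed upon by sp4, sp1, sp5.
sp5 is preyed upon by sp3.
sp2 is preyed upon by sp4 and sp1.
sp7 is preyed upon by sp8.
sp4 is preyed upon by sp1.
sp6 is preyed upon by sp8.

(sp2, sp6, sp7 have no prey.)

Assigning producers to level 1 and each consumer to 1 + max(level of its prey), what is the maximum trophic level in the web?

6

Producers (level 1): sp2, sp6, sp7.
sp6 → sp8 → sp5 → sp3 → sp4 → sp1 gives sp1 level 6.
No species has a prey at level 6, so no species reaches level 7.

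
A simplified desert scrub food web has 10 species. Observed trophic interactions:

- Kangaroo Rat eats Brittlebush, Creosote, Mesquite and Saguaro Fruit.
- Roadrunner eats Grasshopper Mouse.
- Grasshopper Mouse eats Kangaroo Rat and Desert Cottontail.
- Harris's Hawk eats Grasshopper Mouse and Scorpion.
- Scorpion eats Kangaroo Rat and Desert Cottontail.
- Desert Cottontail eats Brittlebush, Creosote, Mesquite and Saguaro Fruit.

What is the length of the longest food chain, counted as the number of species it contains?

4 species

One longest chain: Mesquite → Kangaroo Rat → Grasshopper Mouse → Harris's Hawk.
It has 4 species and 3 links.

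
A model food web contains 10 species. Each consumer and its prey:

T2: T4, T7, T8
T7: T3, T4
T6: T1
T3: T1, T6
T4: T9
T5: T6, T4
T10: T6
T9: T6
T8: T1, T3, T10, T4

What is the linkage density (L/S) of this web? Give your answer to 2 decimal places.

L/S = 1.70

There are L = 17 links among S = 10 species.
L/S = 17/10 = 1.7000 ≈ 1.70.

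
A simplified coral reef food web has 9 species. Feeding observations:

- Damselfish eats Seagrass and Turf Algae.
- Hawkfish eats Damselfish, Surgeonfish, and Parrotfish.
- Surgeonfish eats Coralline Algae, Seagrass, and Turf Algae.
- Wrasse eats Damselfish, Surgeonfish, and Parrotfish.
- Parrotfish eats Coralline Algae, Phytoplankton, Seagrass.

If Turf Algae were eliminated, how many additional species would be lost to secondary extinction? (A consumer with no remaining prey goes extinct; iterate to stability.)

Remove Turf Algae.
Every predator of it retains at least one other prey: Surgeonfish still has Seagrass, Coralline Algae; Damselfish still has Seagrass.
No consumer loses all prey, so no secondary extinctions occur.

0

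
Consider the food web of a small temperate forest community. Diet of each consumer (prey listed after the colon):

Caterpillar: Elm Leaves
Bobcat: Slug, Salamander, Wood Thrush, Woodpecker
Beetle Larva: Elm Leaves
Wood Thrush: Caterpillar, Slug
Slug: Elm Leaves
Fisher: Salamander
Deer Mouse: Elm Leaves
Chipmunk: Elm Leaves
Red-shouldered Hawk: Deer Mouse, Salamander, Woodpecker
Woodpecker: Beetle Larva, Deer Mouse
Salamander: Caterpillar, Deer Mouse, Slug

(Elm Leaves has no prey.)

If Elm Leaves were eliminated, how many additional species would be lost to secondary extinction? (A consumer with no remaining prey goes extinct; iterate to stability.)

Remove Elm Leaves.
Round 1: Chipmunk (all prey gone), Caterpillar (all prey gone), Beetle Larva (all prey gone), Deer Mouse (all prey gone), Slug (all prey gone) → extinct.
Round 2: Salamander (all prey gone), Wood Thrush (all prey gone), Woodpecker (all prey gone) → extinct.
Round 3: Bobcat (all prey gone), Fisher (all prey gone), Red-shouldered Hawk (all prey gone) → extinct.
No further losses. Total secondary extinctions: 11.

11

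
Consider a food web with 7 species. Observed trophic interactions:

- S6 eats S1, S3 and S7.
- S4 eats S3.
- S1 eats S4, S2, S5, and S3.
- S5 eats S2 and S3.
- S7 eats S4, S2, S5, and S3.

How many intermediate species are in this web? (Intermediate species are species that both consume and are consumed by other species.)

Intermediate species (has both prey and predators): S5, S4, S7, S1.
Count: 4.

4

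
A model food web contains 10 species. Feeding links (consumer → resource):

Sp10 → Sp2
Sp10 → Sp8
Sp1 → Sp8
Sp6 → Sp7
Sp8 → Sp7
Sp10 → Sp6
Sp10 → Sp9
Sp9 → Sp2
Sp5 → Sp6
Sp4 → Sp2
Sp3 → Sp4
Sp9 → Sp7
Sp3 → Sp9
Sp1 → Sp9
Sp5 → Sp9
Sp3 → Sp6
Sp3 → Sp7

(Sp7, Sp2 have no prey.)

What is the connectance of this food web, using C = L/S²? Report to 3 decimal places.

The web has S = 10 species and L = 17 feeding links.
C = L / S² = 17 / 100 = 0.1700 ≈ 0.170.

C = 0.170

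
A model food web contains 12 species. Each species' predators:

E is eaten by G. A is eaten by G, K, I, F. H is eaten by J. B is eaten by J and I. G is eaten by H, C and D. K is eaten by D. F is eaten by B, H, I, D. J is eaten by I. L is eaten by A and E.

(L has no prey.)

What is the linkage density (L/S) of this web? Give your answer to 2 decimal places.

There are L = 19 links among S = 12 species.
L/S = 19/12 = 1.5833 ≈ 1.58.

L/S = 1.58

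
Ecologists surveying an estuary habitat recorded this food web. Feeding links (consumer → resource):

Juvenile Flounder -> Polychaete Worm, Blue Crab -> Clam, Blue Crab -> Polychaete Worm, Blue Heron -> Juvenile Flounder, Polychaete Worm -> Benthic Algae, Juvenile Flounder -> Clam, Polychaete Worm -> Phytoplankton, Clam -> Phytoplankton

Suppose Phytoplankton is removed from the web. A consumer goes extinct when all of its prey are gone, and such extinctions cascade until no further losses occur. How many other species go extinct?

Remove Phytoplankton.
Round 1: Clam (all prey gone) → extinct.
No further losses. Total secondary extinctions: 1.

1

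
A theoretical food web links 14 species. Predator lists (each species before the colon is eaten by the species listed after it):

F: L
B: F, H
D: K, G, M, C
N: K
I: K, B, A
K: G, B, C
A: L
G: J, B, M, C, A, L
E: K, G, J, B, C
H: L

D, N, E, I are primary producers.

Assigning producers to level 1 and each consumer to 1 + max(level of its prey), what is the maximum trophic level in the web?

Producers (level 1): D, N, E, I.
D → K → G → B → F → L gives L level 6.
No species has a prey at level 6, so no species reaches level 7.

6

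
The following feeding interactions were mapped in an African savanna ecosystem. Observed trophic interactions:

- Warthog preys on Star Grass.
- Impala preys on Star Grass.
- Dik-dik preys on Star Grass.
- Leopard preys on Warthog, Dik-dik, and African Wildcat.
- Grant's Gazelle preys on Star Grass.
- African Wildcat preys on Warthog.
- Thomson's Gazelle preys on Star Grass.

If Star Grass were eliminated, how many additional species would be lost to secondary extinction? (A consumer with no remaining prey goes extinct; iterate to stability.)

7

Remove Star Grass.
Round 1: Thomson's Gazelle (all prey gone), Impala (all prey gone), Dik-dik (all prey gone), Grant's Gazelle (all prey gone), Warthog (all prey gone) → extinct.
Round 2: African Wildcat (all prey gone) → extinct.
Round 3: Leopard (all prey gone) → extinct.
No further losses. Total secondary extinctions: 7.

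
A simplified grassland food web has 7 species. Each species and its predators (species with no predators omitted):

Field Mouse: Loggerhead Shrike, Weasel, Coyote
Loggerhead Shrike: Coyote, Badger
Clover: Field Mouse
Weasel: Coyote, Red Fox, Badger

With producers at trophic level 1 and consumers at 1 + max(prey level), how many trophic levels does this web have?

Producers (level 1): Clover.
Clover → Field Mouse → Loggerhead Shrike → Badger gives Badger level 4.
No species has a prey at level 4, so no species reaches level 5.

4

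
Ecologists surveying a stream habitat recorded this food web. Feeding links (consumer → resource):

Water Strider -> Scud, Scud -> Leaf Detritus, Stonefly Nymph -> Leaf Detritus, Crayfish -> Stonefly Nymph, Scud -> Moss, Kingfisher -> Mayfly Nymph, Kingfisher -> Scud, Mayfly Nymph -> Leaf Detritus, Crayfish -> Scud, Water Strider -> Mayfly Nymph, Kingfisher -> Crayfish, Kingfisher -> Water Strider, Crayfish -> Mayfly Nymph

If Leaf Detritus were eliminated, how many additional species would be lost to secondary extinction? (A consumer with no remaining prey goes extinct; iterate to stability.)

Remove Leaf Detritus.
Round 1: Stonefly Nymph (all prey gone), Mayfly Nymph (all prey gone) → extinct.
No further losses. Total secondary extinctions: 2.

2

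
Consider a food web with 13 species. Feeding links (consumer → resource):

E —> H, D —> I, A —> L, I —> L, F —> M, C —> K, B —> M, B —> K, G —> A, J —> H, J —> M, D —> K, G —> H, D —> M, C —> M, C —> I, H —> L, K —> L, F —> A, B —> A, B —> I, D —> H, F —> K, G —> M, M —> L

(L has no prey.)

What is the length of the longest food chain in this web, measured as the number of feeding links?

One longest chain: L → H → E.
It has 3 species and 2 links.

2 links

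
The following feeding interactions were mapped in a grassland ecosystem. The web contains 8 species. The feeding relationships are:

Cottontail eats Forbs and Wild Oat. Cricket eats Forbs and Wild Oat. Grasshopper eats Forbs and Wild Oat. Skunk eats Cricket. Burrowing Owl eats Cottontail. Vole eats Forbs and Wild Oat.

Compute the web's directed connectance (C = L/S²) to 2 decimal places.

C = 0.16

The web has S = 8 species and L = 10 feeding links.
C = L / S² = 10 / 64 = 0.1562 ≈ 0.16.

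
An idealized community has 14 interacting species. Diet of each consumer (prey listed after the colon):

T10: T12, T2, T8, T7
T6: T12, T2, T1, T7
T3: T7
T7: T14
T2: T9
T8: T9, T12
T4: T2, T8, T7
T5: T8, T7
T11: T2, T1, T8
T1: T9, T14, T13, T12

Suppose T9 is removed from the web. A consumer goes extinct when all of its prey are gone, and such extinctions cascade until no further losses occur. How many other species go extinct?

1

Remove T9.
Round 1: T2 (all prey gone) → extinct.
No further losses. Total secondary extinctions: 1.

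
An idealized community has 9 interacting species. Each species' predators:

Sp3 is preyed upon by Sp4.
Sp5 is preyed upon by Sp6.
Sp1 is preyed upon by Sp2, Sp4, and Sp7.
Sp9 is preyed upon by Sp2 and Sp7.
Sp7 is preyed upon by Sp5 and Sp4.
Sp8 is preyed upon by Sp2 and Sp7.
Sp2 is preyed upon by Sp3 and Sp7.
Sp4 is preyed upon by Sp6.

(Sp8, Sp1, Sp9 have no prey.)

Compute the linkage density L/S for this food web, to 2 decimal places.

L/S = 1.56

There are L = 14 links among S = 9 species.
L/S = 14/9 = 1.5556 ≈ 1.56.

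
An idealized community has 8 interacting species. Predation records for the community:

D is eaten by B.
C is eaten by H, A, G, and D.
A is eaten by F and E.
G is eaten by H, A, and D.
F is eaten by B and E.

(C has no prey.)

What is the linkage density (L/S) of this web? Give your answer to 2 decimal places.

L/S = 1.50

There are L = 12 links among S = 8 species.
L/S = 12/8 = 1.5000 ≈ 1.50.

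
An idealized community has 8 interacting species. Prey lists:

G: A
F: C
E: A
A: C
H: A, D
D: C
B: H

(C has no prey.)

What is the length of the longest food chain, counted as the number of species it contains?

4 species

One longest chain: C → A → H → B.
It has 4 species and 3 links.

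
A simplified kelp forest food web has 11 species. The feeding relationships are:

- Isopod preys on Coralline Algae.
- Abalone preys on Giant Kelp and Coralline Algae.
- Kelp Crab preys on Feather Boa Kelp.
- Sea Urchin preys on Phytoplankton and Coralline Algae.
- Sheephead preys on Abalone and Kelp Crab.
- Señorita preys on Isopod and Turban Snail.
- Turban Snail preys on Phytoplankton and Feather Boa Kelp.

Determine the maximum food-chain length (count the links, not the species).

2 links

One longest chain: Feather Boa Kelp → Turban Snail → Señorita.
It has 3 species and 2 links.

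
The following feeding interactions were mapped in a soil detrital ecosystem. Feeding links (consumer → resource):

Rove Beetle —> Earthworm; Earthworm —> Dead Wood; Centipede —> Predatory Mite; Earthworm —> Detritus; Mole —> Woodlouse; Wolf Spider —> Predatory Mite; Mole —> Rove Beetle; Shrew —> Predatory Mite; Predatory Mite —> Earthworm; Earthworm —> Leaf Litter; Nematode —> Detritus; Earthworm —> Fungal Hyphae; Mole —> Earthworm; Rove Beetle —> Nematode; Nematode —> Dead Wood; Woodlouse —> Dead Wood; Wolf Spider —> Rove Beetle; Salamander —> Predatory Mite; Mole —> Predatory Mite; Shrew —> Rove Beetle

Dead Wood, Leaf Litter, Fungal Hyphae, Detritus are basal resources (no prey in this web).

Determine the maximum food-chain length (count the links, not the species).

3 links

One longest chain: Dead Wood → Earthworm → Rove Beetle → Mole.
It has 4 species and 3 links.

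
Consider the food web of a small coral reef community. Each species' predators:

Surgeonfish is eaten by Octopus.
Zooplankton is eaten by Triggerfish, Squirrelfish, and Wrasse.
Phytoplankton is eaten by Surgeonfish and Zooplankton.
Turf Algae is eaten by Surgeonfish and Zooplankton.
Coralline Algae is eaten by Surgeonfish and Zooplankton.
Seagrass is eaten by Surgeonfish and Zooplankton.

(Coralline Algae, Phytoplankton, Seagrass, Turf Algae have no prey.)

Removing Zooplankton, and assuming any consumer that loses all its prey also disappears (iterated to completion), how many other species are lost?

Remove Zooplankton.
Round 1: Triggerfish (all prey gone), Wrasse (all prey gone), Squirrelfish (all prey gone) → extinct.
No further losses. Total secondary extinctions: 3.

3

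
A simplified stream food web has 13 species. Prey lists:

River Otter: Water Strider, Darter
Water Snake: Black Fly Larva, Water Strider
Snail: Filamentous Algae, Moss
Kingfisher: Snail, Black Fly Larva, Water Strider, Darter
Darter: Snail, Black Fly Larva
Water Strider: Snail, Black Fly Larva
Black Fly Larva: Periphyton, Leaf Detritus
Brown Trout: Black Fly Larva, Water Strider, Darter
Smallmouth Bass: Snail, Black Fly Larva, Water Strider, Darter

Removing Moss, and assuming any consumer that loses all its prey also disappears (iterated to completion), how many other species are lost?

Remove Moss.
Every predator of it retains at least one other prey: Snail still has Filamentous Algae.
No consumer loses all prey, so no secondary extinctions occur.

0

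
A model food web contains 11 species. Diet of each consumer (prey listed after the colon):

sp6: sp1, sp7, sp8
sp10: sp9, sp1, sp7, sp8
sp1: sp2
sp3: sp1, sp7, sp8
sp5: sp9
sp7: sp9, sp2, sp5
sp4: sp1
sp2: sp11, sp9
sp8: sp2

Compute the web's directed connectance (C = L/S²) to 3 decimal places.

C = 0.157

The web has S = 11 species and L = 19 feeding links.
C = L / S² = 19 / 121 = 0.1570 ≈ 0.157.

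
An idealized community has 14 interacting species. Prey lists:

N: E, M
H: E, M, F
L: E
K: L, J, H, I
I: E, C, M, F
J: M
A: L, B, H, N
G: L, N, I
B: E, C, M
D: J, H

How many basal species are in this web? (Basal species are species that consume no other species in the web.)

Basal species (no prey listed): E, C, M, F.
Count: 4.

4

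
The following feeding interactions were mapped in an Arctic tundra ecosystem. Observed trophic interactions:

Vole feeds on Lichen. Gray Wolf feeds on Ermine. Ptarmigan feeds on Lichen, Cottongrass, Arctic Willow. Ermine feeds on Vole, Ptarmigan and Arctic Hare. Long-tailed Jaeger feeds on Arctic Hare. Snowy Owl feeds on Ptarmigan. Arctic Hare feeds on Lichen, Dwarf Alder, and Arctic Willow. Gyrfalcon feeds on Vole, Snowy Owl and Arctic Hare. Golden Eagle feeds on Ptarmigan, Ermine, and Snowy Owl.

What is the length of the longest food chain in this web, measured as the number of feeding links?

3 links

One longest chain: Dwarf Alder → Arctic Hare → Ermine → Golden Eagle.
It has 4 species and 3 links.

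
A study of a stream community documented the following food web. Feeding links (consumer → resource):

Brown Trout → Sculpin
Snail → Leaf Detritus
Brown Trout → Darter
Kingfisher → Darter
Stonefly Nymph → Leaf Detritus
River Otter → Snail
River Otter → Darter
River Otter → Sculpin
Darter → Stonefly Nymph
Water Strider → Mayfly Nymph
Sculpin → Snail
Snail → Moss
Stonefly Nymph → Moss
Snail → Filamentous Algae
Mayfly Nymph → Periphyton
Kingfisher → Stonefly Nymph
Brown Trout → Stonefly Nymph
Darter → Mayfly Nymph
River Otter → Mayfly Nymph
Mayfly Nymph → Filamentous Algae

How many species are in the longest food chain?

One longest chain: Moss → Snail → Sculpin → Brown Trout.
It has 4 species and 3 links.

4 species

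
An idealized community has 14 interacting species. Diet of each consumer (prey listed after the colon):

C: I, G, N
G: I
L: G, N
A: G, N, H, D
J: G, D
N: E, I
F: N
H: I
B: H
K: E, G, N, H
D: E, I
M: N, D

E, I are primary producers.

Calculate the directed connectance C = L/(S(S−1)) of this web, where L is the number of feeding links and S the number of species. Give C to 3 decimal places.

C = 0.137

The web has S = 14 species and L = 25 feeding links.
C = L / (S(S−1)) = 25 / 182 = 0.1374 ≈ 0.137.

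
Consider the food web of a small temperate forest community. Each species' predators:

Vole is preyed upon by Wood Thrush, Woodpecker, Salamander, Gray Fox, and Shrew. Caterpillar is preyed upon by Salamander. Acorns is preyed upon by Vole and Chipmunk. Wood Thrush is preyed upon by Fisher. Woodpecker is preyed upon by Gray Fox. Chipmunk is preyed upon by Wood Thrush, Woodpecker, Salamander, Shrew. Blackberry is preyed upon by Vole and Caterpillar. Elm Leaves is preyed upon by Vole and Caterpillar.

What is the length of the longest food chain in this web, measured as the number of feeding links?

One longest chain: Acorns → Vole → Woodpecker → Gray Fox.
It has 4 species and 3 links.

3 links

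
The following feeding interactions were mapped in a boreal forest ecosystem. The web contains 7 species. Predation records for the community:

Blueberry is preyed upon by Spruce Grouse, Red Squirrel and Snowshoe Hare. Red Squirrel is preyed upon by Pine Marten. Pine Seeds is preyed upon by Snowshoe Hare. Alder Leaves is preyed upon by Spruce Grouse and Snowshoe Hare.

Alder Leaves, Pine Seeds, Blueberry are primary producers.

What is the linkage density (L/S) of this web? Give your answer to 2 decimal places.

There are L = 7 links among S = 7 species.
L/S = 7/7 = 1.0000 ≈ 1.00.

L/S = 1.00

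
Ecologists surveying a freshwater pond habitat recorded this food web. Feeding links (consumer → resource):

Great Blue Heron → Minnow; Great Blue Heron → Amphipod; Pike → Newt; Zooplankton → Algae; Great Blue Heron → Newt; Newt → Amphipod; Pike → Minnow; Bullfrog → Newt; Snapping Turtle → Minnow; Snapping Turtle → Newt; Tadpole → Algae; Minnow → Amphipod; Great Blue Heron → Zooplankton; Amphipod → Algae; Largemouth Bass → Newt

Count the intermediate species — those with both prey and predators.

4

Intermediate species (has both prey and predators): Zooplankton, Amphipod, Minnow, Newt.
Count: 4.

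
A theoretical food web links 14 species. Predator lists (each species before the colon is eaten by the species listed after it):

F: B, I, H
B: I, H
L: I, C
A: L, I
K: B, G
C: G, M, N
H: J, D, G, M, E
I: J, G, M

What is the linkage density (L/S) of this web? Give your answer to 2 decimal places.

There are L = 22 links among S = 14 species.
L/S = 22/14 = 1.5714 ≈ 1.57.

L/S = 1.57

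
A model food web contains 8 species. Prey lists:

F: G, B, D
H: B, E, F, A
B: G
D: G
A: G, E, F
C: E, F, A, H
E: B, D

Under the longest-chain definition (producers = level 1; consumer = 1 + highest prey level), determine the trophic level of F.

G is a producer → level 1.
B eats G → level 2.
F eats B (level 2); other prey at levels: G 1, D 2 → level 3.

Trophic level 3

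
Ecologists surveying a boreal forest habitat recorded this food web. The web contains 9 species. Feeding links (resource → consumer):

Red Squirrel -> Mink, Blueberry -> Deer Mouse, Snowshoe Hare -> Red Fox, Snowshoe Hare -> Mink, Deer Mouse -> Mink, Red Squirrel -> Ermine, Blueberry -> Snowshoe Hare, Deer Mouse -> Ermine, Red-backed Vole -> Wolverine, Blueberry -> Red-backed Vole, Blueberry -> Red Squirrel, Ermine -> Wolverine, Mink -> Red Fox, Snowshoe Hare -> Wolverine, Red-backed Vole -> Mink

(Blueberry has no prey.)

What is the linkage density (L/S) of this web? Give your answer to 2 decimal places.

L/S = 1.67

There are L = 15 links among S = 9 species.
L/S = 15/9 = 1.6667 ≈ 1.67.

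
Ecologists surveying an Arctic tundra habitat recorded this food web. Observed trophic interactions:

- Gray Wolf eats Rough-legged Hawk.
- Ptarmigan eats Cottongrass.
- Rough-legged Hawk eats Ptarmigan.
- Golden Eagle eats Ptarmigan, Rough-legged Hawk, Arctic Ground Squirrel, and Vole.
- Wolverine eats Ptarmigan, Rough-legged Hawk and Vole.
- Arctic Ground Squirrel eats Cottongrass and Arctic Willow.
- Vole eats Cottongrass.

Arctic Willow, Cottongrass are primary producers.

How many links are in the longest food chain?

3 links

One longest chain: Cottongrass → Ptarmigan → Rough-legged Hawk → Wolverine.
It has 4 species and 3 links.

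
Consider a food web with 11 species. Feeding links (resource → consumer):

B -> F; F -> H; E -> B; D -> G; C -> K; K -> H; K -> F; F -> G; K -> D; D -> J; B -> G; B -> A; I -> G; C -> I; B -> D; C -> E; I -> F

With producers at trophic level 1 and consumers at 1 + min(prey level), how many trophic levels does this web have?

Producers (level 1): C.
Following each consumer down to its lowest-level prey: C → E → B → A (levels 1 through 4).
All prey of A (B 3) are at level 3 or above, so A is at level 1 + 3 = 4.
Every consumer has at least one prey at level 3 or below, so none exceeds level 4.

4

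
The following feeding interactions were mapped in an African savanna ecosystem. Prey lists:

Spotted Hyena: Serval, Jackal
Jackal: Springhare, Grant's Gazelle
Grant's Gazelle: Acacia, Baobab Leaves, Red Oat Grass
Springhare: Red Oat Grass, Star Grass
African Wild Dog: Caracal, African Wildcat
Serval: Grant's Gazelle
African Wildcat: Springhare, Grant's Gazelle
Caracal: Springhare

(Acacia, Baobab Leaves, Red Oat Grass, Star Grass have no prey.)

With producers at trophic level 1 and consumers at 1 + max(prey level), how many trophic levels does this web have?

4

Producers (level 1): Acacia, Baobab Leaves, Red Oat Grass, Star Grass.
Red Oat Grass → Springhare → Jackal → Spotted Hyena gives Spotted Hyena level 4.
No species has a prey at level 4, so no species reaches level 5.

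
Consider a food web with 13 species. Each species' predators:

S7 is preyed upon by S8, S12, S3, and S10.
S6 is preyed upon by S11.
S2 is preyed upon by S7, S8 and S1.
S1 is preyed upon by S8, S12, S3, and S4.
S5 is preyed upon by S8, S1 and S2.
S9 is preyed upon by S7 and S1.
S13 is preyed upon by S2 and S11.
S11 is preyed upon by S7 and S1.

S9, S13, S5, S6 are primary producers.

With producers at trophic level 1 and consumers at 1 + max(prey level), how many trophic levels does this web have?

Producers (level 1): S9, S13, S5, S6.
S13 → S11 → S1 → S12 gives S12 level 4.
No species has a prey at level 4, so no species reaches level 5.

4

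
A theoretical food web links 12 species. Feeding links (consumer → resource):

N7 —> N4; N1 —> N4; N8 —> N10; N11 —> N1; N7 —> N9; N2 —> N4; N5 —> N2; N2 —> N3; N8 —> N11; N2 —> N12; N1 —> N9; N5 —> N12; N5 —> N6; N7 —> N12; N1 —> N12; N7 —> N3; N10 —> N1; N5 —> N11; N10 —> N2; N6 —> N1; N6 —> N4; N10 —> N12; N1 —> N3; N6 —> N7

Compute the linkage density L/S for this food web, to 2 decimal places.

There are L = 24 links among S = 12 species.
L/S = 24/12 = 2.0000 ≈ 2.00.

L/S = 2.00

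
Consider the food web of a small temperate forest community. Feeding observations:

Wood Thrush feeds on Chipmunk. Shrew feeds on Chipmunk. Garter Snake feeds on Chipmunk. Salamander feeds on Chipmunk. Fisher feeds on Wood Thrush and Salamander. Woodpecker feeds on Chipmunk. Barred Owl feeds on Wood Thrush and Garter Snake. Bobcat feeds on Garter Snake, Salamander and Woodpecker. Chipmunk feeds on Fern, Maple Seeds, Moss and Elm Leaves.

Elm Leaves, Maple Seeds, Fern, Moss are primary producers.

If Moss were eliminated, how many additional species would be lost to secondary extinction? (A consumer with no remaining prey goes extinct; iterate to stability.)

Remove Moss.
Every predator of it retains at least one other prey: Chipmunk still has Elm Leaves, Maple Seeds, Fern.
No consumer loses all prey, so no secondary extinctions occur.

0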